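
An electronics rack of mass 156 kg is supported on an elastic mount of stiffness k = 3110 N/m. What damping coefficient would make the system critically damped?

1390 N·s/m

c_c = 2√(k·m) = 2√(3110 × 156) = 2 × 696.5 = 1393 N·s/m.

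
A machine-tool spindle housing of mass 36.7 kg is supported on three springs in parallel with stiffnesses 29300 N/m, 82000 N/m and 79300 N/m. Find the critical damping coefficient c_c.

5290 N·s/m

Parallel springs add: k_eq = 29300 + 82000 + 79300 = 190600 N/m.
c_c = 2√(k_eq·m) = 2√(190600 × 36.7) = 2 × 2645 = 5290 N·s/m.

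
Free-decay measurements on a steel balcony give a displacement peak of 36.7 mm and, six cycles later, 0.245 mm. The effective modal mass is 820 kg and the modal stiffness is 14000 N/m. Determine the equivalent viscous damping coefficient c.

893 N·s/m

Logarithmic decrement δ = (1/n)·ln(x₀/x_n) = (1/6)·ln(36.7/0.245) = (1/6)·ln(149.8) = 0.8349.
ζ = δ/√(4π² + δ²) = 0.8349/√(39.48 + 0.697) = 0.8349/6.338 = 0.1317.
c = ζ · 2√(km) = 0.1317 × 2√(14000 × 820) = 0.1317 × 6776 = 892.6 N·s/m.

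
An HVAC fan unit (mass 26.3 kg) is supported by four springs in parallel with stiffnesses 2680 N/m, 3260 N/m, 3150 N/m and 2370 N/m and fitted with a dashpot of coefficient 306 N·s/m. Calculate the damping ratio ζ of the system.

0.279

Parallel springs add: k_eq = 2680 + 3260 + 3150 + 2370 = 11460 N/m.
ω_n = √(k_eq/m) = √(11460/26.3) = 20.87 rad/s.
Critical damping c_c = 2√(k_eq·m) = 2√(11460 × 26.3) = 1098 N·s/m, so ζ = c/c_c = 306/1098 = 0.2787.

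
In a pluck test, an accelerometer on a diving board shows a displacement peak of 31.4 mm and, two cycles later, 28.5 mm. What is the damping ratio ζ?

Logarithmic decrement δ = (1/n)·ln(x₀/x_n) = (1/2)·ln(31.4/28.5) = (1/2)·ln(1.102) = 0.04845.
ζ = δ/√(4π² + δ²) = 0.04845/√(39.48 + 0.00235) = 0.04845/6.283 = 0.007711.

0.00771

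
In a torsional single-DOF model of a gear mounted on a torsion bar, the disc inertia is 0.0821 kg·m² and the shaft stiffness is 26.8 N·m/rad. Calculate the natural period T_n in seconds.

0.348 s

ω_n = √(k_t/J) = √(26.8/0.0821) = √326.4 = 18.07 rad/s.
T_n = 2π/ω_n = 6.283/18.07 = 0.3478 s.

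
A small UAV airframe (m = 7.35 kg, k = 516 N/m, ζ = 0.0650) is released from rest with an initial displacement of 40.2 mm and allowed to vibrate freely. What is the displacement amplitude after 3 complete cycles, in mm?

11.8 mm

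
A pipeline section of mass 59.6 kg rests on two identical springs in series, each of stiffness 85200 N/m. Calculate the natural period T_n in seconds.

Series springs: 1/k_eq = 2/85200, so k_eq = 85200/2 = 42600 N/m.
ω_n = √(k_eq/m) = √(42600/59.6) = √714.8 = 26.74 rad/s.
T_n = 2π/ω_n = 6.283/26.74 = 0.2350 s.

0.235 s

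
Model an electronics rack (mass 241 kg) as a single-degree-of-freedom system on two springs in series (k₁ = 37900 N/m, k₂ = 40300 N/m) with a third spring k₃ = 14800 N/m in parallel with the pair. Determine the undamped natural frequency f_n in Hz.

1.90 Hz

Series pair: k_s = k₁k₂/(k₁+k₂) = (37900)(40300)/(37900 + 40300) = 19530 N/m. In parallel with k₃: k_eq = 19530 + 14800 = 34330 N/m.
ω_n = √(k_eq/m) = √(34330/241) = √142.5 = 11.94 rad/s.
f_n = ω_n/(2π) = 11.94/6.283 = 1.900 Hz.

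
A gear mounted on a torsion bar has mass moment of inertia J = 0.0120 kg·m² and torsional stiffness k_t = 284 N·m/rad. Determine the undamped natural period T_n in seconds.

0.0408 s

ω_n = √(k_t/J) = √(284/0.0120) = √23670 = 153.8 rad/s.
T_n = 2π/ω_n = 6.283/153.8 = 0.04084 s.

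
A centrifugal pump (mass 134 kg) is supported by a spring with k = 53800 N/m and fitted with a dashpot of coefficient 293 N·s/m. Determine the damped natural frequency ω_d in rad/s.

20.0 rad/s

ω_n = √(k/m) = √(53800/134) = 20.04 rad/s.
Critical damping c_c = 2√(k·m) = 2√(53800 × 134) = 5370 N·s/m, so ζ = c/c_c = 293/5370 = 0.05456.
ω_d = ω_n√(1 − ζ²) = 20.04 × √(1 − 0.00298) = 20.01 rad/s.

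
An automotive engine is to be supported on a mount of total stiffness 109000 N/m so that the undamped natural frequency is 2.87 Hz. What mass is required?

ω_n = 2πf_n = 2π × 2.87 = 18.03 rad/s.
m = k/ω_n² = 109000/18.03² = 109000/325.2 = 335.2 kg.

335 kg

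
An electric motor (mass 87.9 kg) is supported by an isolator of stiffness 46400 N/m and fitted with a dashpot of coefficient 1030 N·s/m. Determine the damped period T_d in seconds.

ω_n = √(k/m) = √(46400/87.9) = 22.98 rad/s.
Critical damping c_c = 2√(k·m) = 2√(46400 × 87.9) = 4039 N·s/m, so ζ = c/c_c = 1030/4039 = 0.2550.
ω_d = ω_n√(1 − ζ²) = 22.98 × √(1 − 0.0650) = 22.22 rad/s.
T_d = 2π/ω_d = 0.2828 s.

0.283 s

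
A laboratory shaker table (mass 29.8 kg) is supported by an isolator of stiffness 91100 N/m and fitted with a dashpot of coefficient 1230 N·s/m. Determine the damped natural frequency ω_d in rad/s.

ω_n = √(k/m) = √(91100/29.8) = 55.29 rad/s.
Critical damping c_c = 2√(k·m) = 2√(91100 × 29.8) = 3295 N·s/m, so ζ = c/c_c = 1230/3295 = 0.3733.
ω_d = ω_n√(1 − ζ²) = 55.29 × √(1 − 0.139) = 51.29 rad/s.

51.3 rad/s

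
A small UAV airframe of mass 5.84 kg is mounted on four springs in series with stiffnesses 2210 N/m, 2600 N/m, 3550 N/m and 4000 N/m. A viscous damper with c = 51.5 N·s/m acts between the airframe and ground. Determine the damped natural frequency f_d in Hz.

Series springs: 1/k_eq = 1/2210 + 1/2600 + 1/3550 + 1/4000 = 0.001369, so k_eq = 730.6 N/m.
ω_n = √(k_eq/m) = √(730.6/5.84) = 11.18 rad/s.
Critical damping c_c = 2√(k_eq·m) = 2√(730.6 × 5.84) = 130.6 N·s/m, so ζ = c/c_c = 51.5/130.6 = 0.3942.
ω_d = ω_n√(1 − ζ²) = 11.18 × √(1 − 0.155) = 10.28 rad/s.
f_d = ω_d/(2π) = 1.636 Hz.

1.64 Hz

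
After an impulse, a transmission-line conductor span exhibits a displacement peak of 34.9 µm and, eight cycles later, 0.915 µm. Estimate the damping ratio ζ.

0.0723

Logarithmic decrement δ = (1/n)·ln(x₀/x_n) = (1/8)·ln(34.9/0.915) = (1/8)·ln(38.14) = 0.4552.
ζ = δ/√(4π² + δ²) = 0.4552/√(39.48 + 0.207) = 0.4552/6.300 = 0.07225.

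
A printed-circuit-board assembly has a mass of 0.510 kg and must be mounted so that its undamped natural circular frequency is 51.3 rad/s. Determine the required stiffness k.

1340 N/m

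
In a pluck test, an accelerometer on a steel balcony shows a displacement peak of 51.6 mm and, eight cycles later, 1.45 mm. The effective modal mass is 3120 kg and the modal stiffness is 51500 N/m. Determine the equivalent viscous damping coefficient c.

Logarithmic decrement δ = (1/n)·ln(x₀/x_n) = (1/8)·ln(51.6/1.45) = (1/8)·ln(35.59) = 0.4465.
ζ = δ/√(4π² + δ²) = 0.4465/√(39.48 + 0.199) = 0.4465/6.299 = 0.07088.
c = ζ · 2√(km) = 0.07088 × 2√(51500 × 3120) = 0.07088 × 25350 = 1797 N·s/m.

1800 N·s/m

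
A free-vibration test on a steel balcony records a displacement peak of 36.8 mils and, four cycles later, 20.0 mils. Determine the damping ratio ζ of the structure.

Logarithmic decrement δ = (1/n)·ln(x₀/x_n) = (1/4)·ln(36.8/20.0) = (1/4)·ln(1.840) = 0.1524.
ζ = δ/√(4π² + δ²) = 0.1524/√(39.48 + 0.0232) = 0.1524/6.285 = 0.02425.

0.0243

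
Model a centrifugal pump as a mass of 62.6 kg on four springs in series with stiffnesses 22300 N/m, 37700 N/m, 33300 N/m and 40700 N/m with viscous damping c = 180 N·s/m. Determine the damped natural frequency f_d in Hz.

1.78 Hz

Series springs: 1/k_eq = 1/22300 + 1/37700 + 1/33300 + 1/40700 = 0.0001260, so k_eq = 7939 N/m.
ω_n = √(k_eq/m) = √(7939/62.6) = 11.26 rad/s.
Critical damping c_c = 2√(k_eq·m) = 2√(7939 × 62.6) = 1410 N·s/m, so ζ = c/c_c = 180/1410 = 0.1277.
ω_d = ω_n√(1 − ζ²) = 11.26 × √(1 − 0.0163) = 11.17 rad/s.
f_d = ω_d/(2π) = 1.778 Hz.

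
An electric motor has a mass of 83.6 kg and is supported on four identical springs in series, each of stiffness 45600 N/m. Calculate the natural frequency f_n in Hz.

1.86 Hz

Series springs: 1/k_eq = 4/45600, so k_eq = 45600/4 = 11400 N/m.
ω_n = √(k_eq/m) = √(11400/83.6) = √136.4 = 11.68 rad/s.
f_n = ω_n/(2π) = 11.68/6.283 = 1.859 Hz.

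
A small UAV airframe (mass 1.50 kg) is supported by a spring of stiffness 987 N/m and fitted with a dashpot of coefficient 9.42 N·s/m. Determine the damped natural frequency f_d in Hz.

4.05 Hz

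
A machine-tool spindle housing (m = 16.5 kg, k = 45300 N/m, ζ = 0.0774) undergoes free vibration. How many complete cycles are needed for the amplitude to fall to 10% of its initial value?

5 cycles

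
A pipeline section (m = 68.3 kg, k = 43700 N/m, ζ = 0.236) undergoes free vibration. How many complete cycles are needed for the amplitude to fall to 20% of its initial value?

2 cycles

Logarithmic decrement δ = 2πζ/√(1 − ζ²) = 2π × 0.2360/√(1 − 0.0557) = 1.526.
x_n/x₀ = e^(−nδ) ≤ 0.2; take ln: n ≥ ln(1/0.2)/δ = 1.609/1.526 = 1.055.
So 2 complete cycles are required.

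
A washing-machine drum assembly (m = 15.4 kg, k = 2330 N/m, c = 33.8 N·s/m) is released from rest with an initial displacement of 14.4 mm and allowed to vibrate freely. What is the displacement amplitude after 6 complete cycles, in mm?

0.492 mm

ζ = c/(2√(km)) = 33.8/(2√(2330 × 15.4)) = 33.8/378.9 = 0.08922.
Logarithmic decrement δ = 2πζ/√(1 − ζ²) = 2π × 0.08922/√(1 − 0.00796) = 0.5628.
After n cycles, x_n/x₀ = e^(−nδ), so x_6 = 14.4 × e^(−6 × 0.5628) = 14.4 × 0.03415 = 0.4918 mm.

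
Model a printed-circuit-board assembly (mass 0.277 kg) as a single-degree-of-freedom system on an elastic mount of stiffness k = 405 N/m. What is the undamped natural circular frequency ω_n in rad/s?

38.2 rad/s

ω_n = √(k/m) = √(405.0/0.277) = √1462 = 38.24 rad/s.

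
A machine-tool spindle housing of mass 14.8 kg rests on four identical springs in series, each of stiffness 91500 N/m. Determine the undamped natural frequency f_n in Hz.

Series springs: 1/k_eq = 4/91500, so k_eq = 91500/4 = 22880 N/m.
ω_n = √(k_eq/m) = √(22880/14.8) = √1546 = 39.31 rad/s.
f_n = ω_n/(2π) = 39.31/6.283 = 6.257 Hz.

6.26 Hz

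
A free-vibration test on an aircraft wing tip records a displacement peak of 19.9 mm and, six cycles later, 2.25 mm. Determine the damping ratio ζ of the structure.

0.0577

Logarithmic decrement δ = (1/n)·ln(x₀/x_n) = (1/6)·ln(19.9/2.25) = (1/6)·ln(8.844) = 0.3633.
ζ = δ/√(4π² + δ²) = 0.3633/√(39.48 + 0.132) = 0.3633/6.294 = 0.05772.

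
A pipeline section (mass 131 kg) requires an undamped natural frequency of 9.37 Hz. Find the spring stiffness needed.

454000 N/m

ω_n = 2πf_n = 2π × 9.37 = 58.87 rad/s.
k = m·ω_n² = 131 × 58.87² = 131 × 3466 = 454100 N/m.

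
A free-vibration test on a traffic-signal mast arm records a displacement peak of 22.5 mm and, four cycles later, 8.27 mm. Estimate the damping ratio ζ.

0.0398

Logarithmic decrement δ = (1/n)·ln(x₀/x_n) = (1/4)·ln(22.5/8.27) = (1/4)·ln(2.721) = 0.2502.
ζ = δ/√(4π² + δ²) = 0.2502/√(39.48 + 0.0626) = 0.2502/6.288 = 0.03979.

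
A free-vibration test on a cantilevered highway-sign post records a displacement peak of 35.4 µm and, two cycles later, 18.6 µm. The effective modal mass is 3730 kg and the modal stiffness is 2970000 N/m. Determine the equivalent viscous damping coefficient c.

Logarithmic decrement δ = (1/n)·ln(x₀/x_n) = (1/2)·ln(35.4/18.6) = (1/2)·ln(1.903) = 0.3218.
ζ = δ/√(4π² + δ²) = 0.3218/√(39.48 + 0.104) = 0.3218/6.291 = 0.05115.
c = ζ · 2√(km) = 0.05115 × 2√(2970000 × 3730) = 0.05115 × 210500 = 10770 N·s/m.

10800 N·s/m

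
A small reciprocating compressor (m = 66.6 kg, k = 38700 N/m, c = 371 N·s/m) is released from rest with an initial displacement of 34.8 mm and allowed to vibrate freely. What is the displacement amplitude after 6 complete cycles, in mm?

0.434 mm

ζ = c/(2√(km)) = 371/(2√(38700 × 66.6)) = 371/3211 = 0.1155.
Logarithmic decrement δ = 2πζ/√(1 − ζ²) = 2π × 0.1155/√(1 − 0.0134) = 0.7309.
After n cycles, x_n/x₀ = e^(−nδ), so x_6 = 34.8 × e^(−6 × 0.7309) = 34.8 × 0.01246 = 0.4336 mm.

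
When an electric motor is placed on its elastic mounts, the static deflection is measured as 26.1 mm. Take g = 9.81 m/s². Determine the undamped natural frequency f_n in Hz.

3.09 Hz

ω_n = √(g/δ_st) = √(9.81/0.0261) = √375.9 = 19.39 rad/s.
f_n = ω_n/(2π) = 19.39/6.283 = 3.086 Hz.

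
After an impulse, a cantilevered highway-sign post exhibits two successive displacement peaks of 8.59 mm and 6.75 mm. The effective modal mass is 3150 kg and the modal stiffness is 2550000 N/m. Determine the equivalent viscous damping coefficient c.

Logarithmic decrement δ = (1/n)·ln(x₀/x_n) = (1/1)·ln(8.59/6.75) = (1/1)·ln(1.273) = 0.2411.
ζ = δ/√(4π² + δ²) = 0.2411/√(39.48 + 0.0581) = 0.2411/6.288 = 0.03834.
c = ζ · 2√(km) = 0.03834 × 2√(2550000 × 3150) = 0.03834 × 179200 = 6872 N·s/m.

6870 N·s/m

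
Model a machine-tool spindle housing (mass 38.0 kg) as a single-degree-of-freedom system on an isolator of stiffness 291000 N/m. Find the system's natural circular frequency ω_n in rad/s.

87.5 rad/s

ω_n = √(k/m) = √(291000/38.0) = √7658 = 87.51 rad/s.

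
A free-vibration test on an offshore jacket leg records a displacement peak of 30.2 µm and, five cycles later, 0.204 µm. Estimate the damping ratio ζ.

Logarithmic decrement δ = (1/n)·ln(x₀/x_n) = (1/5)·ln(30.2/0.204) = (1/5)·ln(148.0) = 0.9995.
ζ = δ/√(4π² + δ²) = 0.9995/√(39.48 + 0.999) = 0.9995/6.362 = 0.1571.

0.157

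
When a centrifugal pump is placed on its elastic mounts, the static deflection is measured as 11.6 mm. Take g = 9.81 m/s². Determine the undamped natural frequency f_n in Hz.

4.63 Hz

ω_n = √(g/δ_st) = √(9.81/0.0116) = √845.7 = 29.08 rad/s.
f_n = ω_n/(2π) = 29.08/6.283 = 4.628 Hz.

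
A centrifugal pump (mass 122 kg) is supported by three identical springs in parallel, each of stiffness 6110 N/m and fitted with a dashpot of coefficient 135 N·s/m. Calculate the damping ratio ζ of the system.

0.0451

Parallel springs add: k_eq = 3 × 6110 = 18330 N/m.
ω_n = √(k_eq/m) = √(18330/122) = 12.26 rad/s.
Critical damping c_c = 2√(k_eq·m) = 2√(18330 × 122) = 2991 N·s/m, so ζ = c/c_c = 135/2991 = 0.04514.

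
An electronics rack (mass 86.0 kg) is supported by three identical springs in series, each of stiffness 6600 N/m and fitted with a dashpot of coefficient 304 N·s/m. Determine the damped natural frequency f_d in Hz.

0.754 Hz

Series springs: 1/k_eq = 3/6600, so k_eq = 6600/3 = 2200 N/m.
ω_n = √(k_eq/m) = √(2200/86.0) = 5.058 rad/s.
Critical damping c_c = 2√(k_eq·m) = 2√(2200 × 86.0) = 869.9 N·s/m, so ζ = c/c_c = 304/869.9 = 0.3494.
ω_d = ω_n√(1 − ζ²) = 5.058 × √(1 − 0.122) = 4.739 rad/s.
f_d = ω_d/(2π) = 0.7542 Hz.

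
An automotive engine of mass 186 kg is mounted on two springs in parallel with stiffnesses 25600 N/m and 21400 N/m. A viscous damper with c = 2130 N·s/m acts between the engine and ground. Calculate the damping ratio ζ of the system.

0.360

Parallel springs add: k_eq = 25600 + 21400 = 47000 N/m.
ω_n = √(k_eq/m) = √(47000/186) = 15.90 rad/s.
Critical damping c_c = 2√(k_eq·m) = 2√(47000 × 186) = 5913 N·s/m, so ζ = c/c_c = 2130/5913 = 0.3602.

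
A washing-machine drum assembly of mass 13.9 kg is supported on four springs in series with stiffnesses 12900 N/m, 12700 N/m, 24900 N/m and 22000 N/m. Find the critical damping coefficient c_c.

Series springs: 1/k_eq = 1/12900 + 1/12700 + 1/24900 + 1/22000 = 0.0002419, so k_eq = 4134 N/m.
c_c = 2√(k_eq·m) = 2√(4134 × 13.9) = 2 × 239.7 = 479.4 N·s/m.

479 N·s/m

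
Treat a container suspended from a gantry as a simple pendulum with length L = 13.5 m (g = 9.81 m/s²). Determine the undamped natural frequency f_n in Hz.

0.136 Hz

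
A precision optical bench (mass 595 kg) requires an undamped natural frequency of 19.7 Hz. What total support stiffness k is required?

ω_n = 2πf_n = 2π × 19.7 = 123.8 rad/s.
k = m·ω_n² = 595 × 123.8² = 595 × 15320 = 9116000 N/m.

9120000 N/m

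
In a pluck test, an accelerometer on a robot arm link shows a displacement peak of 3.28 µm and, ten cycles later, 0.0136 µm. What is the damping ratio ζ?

Logarithmic decrement δ = (1/n)·ln(x₀/x_n) = (1/10)·ln(3.28/0.0136) = (1/10)·ln(241.2) = 0.5486.
ζ = δ/√(4π² + δ²) = 0.5486/√(39.48 + 0.301) = 0.5486/6.307 = 0.08697.

0.0870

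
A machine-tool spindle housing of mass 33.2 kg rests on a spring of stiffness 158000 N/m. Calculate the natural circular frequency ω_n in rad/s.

69.0 rad/s

ω_n = √(k/m) = √(158000/33.2) = √4759 = 68.99 rad/s.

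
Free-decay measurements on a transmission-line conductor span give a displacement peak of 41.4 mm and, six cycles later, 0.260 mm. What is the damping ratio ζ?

0.133

Logarithmic decrement δ = (1/n)·ln(x₀/x_n) = (1/6)·ln(41.4/0.260) = (1/6)·ln(159.2) = 0.8451.
ζ = δ/√(4π² + δ²) = 0.8451/√(39.48 + 0.714) = 0.8451/6.340 = 0.1333.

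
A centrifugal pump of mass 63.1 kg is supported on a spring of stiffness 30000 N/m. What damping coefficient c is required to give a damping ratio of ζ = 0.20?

c_c = 2√(k·m) = 2√(30000 × 63.1) = 2752 N·s/m.
c = ζ·c_c = 0.20 × 2752 = 550.3 N·s/m.

550 N·s/m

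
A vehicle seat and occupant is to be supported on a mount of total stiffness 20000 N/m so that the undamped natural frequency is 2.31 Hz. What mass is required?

ω_n = 2πf_n = 2π × 2.31 = 14.51 rad/s.
m = k/ω_n² = 20000/14.51² = 20000/210.7 = 94.94 kg.

94.9 kg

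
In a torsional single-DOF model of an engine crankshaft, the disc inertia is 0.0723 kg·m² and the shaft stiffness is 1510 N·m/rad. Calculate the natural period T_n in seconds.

ω_n = √(k_t/J) = √(1510/0.0723) = √20890 = 144.5 rad/s.
T_n = 2π/ω_n = 6.283/144.5 = 0.04348 s.

0.0435 s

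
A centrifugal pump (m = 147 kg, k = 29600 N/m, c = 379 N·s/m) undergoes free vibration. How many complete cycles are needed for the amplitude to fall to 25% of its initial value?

ζ = c/(2√(km)) = 379/(2√(29600 × 147)) = 379/4172 = 0.09085.
Logarithmic decrement δ = 2πζ/√(1 − ζ²) = 2π × 0.09085/√(1 − 0.00825) = 0.5732.
x_n/x₀ = e^(−nδ) ≤ 0.25; take ln: n ≥ ln(1/0.25)/δ = 1.386/0.5732 = 2.419.
So 3 complete cycles are required.

3 cycles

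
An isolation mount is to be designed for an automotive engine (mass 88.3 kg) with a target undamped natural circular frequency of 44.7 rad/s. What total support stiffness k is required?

176000 N/m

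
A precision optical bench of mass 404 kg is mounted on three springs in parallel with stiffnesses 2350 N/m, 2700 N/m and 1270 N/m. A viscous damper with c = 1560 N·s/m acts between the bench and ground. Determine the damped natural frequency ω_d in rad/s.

3.45 rad/s

Parallel springs add: k_eq = 2350 + 2700 + 1270 = 6320 N/m.
ω_n = √(k_eq/m) = √(6320/404) = 3.955 rad/s.
Critical damping c_c = 2√(k_eq·m) = 2√(6320 × 404) = 3196 N·s/m, so ζ = c/c_c = 1560/3196 = 0.4881.
ω_d = ω_n√(1 − ζ²) = 3.955 × √(1 − 0.238) = 3.452 rad/s.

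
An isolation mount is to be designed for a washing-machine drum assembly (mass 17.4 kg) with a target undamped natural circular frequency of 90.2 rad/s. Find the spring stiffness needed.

142000 N/m

k = m·ω_n² = 17.4 × 90.20² = 17.4 × 8136 = 141600 N/m.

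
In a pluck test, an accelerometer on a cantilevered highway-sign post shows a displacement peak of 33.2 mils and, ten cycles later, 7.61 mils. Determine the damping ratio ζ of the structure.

0.0234

Logarithmic decrement δ = (1/n)·ln(x₀/x_n) = (1/10)·ln(33.2/7.61) = (1/10)·ln(4.363) = 0.1473.
ζ = δ/√(4π² + δ²) = 0.1473/√(39.48 + 0.0217) = 0.1473/6.285 = 0.02344.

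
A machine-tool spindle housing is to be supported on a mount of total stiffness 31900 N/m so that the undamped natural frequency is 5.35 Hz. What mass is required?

28.2 kg

ω_n = 2πf_n = 2π × 5.35 = 33.62 rad/s.
m = k/ω_n² = 31900/33.62² = 31900/1130 = 28.23 kg.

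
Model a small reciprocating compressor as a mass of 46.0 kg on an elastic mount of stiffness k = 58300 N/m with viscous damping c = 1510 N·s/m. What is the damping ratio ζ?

ω_n = √(k/m) = √(58300/46.0) = 35.60 rad/s.
Critical damping c_c = 2√(k·m) = 2√(58300 × 46.0) = 3275 N·s/m, so ζ = c/c_c = 1510/3275 = 0.4610.

0.461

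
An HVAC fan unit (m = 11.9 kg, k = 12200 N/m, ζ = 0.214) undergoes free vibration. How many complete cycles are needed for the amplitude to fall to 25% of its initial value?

Logarithmic decrement δ = 2πζ/√(1 − ζ²) = 2π × 0.2140/√(1 − 0.0458) = 1.376.
x_n/x₀ = e^(−nδ) ≤ 0.25; take ln: n ≥ ln(1/0.25)/δ = 1.386/1.376 = 1.007.
So 2 complete cycles are required.

2 cycles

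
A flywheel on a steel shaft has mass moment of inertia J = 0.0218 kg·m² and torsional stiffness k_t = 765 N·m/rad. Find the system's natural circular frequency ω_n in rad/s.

ω_n = √(k_t/J) = √(765/0.0218) = √35090 = 187.3 rad/s.

187 rad/s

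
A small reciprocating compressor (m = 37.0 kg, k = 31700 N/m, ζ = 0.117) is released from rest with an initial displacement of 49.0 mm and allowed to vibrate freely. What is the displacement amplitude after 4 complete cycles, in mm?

2.54 mm

Logarithmic decrement δ = 2πζ/√(1 − ζ²) = 2π × 0.1170/√(1 − 0.0137) = 0.7402.
After n cycles, x_n/x₀ = e^(−nδ), so x_4 = 49.0 × e^(−4 × 0.7402) = 49.0 × 0.05177 = 2.537 mm.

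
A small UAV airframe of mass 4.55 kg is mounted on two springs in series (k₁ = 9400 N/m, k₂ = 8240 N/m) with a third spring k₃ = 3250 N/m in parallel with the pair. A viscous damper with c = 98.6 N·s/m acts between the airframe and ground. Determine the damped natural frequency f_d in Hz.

6.29 Hz

Series pair: k_s = k₁k₂/(k₁+k₂) = (9400)(8240)/(9400 + 8240) = 4391 N/m. In parallel with k₃: k_eq = 4391 + 3250 = 7641 N/m.
ω_n = √(k_eq/m) = √(7641/4.55) = 40.98 rad/s.
Critical damping c_c = 2√(k_eq·m) = 2√(7641 × 4.55) = 372.9 N·s/m, so ζ = c/c_c = 98.6/372.9 = 0.2644.
ω_d = ω_n√(1 − ζ²) = 40.98 × √(1 − 0.0699) = 39.52 rad/s.
f_d = ω_d/(2π) = 6.290 Hz.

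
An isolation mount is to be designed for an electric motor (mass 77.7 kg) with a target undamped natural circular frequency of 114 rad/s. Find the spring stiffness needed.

1010000 N/m

k = m·ω_n² = 77.7 × 114.0² = 77.7 × 13000 = 1010000 N/m.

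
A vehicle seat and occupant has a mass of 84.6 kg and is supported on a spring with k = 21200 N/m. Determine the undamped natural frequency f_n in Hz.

2.52 Hz

ω_n = √(k/m) = √(21200/84.6) = √250.6 = 15.83 rad/s.
f_n = ω_n/(2π) = 15.83/6.283 = 2.519 Hz.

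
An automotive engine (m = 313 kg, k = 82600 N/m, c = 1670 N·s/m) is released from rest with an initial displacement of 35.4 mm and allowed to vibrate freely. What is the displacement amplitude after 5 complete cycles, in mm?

0.189 mm

ζ = c/(2√(km)) = 1670/(2√(82600 × 313)) = 1670/10170 = 0.1642.
Logarithmic decrement δ = 2πζ/√(1 − ζ²) = 2π × 0.1642/√(1 − 0.0270) = 1.046.
After n cycles, x_n/x₀ = e^(−nδ), so x_5 = 35.4 × e^(−5 × 1.046) = 35.4 × 0.005353 = 0.1895 mm.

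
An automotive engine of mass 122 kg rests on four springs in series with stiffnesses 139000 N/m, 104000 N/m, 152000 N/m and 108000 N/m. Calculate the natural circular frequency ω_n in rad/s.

Series springs: 1/k_eq = 1/139000 + 1/104000 + 1/152000 + 1/108000 = 3.265×10^-5, so k_eq = 30630 N/m.
ω_n = √(k_eq/m) = √(30630/122) = √251.1 = 15.85 rad/s.

15.8 rad/s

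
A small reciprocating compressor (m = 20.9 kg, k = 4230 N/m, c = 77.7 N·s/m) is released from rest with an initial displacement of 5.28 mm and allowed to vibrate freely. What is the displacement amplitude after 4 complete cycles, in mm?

ζ = c/(2√(km)) = 77.7/(2√(4230 × 20.9)) = 77.7/594.7 = 0.1307.
Logarithmic decrement δ = 2πζ/√(1 − ζ²) = 2π × 0.1307/√(1 − 0.0171) = 0.8281.
After n cycles, x_n/x₀ = e^(−nδ), so x_4 = 5.28 × e^(−4 × 0.8281) = 5.28 × 0.03643 = 0.1924 mm.

0.192 mm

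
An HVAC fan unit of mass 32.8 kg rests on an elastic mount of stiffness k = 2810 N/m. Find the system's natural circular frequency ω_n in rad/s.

9.26 rad/s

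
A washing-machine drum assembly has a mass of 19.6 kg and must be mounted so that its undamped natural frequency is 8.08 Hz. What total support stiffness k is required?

50500 N/m

ω_n = 2πf_n = 2π × 8.08 = 50.77 rad/s.
k = m·ω_n² = 19.6 × 50.77² = 19.6 × 2577 = 50520 N/m.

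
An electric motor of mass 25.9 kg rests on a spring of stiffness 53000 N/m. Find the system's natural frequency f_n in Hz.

ω_n = √(k/m) = √(53000/25.9) = √2046 = 45.24 rad/s.
f_n = ω_n/(2π) = 45.24/6.283 = 7.200 Hz.

7.20 Hz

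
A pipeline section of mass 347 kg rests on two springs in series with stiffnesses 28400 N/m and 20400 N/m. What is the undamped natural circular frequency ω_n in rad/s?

Series springs: 1/k_eq = 1/28400 + 1/20400 = 8.423×10^-5, so k_eq = 11870 N/m.
ω_n = √(k_eq/m) = √(11870/347) = √34.21 = 5.849 rad/s.

5.85 rad/s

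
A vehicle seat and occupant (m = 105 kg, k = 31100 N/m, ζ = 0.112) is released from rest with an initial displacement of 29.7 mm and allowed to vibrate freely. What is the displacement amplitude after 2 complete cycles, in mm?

7.21 mm

Logarithmic decrement δ = 2πζ/√(1 − ζ²) = 2π × 0.1120/√(1 − 0.0125) = 0.7082.
After n cycles, x_n/x₀ = e^(−nδ), so x_2 = 29.7 × e^(−2 × 0.7082) = 29.7 × 0.2426 = 7.205 mm.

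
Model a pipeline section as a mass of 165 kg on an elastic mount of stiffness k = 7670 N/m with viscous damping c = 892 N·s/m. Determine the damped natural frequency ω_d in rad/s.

ω_n = √(k/m) = √(7670/165) = 6.818 rad/s.
Critical damping c_c = 2√(k·m) = 2√(7670 × 165) = 2250 N·s/m, so ζ = c/c_c = 892/2250 = 0.3965.
ω_d = ω_n√(1 − ζ²) = 6.818 × √(1 − 0.157) = 6.259 rad/s.

6.26 rad/s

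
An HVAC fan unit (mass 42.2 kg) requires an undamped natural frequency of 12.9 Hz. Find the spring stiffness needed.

277000 N/m

ω_n = 2πf_n = 2π × 12.9 = 81.05 rad/s.
k = m·ω_n² = 42.2 × 81.05² = 42.2 × 6570 = 277200 N/m.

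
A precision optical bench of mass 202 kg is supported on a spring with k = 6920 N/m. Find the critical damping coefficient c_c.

2360 N·s/m

c_c = 2√(k·m) = 2√(6920 × 202) = 2 × 1182 = 2365 N·s/m.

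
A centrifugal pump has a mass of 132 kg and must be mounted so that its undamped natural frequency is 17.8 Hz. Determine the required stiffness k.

1650000 N/m

ω_n = 2πf_n = 2π × 17.8 = 111.8 rad/s.
k = m·ω_n² = 132 × 111.8² = 132 × 12510 = 1651000 N/m.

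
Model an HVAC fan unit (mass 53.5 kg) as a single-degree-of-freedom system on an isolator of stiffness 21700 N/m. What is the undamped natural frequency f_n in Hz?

3.21 Hz

ω_n = √(k/m) = √(21700/53.5) = √405.6 = 20.14 rad/s.
f_n = ω_n/(2π) = 20.14/6.283 = 3.205 Hz.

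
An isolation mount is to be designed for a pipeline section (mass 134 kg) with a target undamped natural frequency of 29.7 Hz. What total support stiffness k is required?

4670000 N/m

ω_n = 2πf_n = 2π × 29.7 = 186.6 rad/s.
k = m·ω_n² = 134 × 186.6² = 134 × 34820 = 4666000 N/m.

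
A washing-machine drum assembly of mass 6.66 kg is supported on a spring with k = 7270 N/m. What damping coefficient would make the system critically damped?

c_c = 2√(k·m) = 2√(7270 × 6.66) = 2 × 220.0 = 440.1 N·s/m.

440 N·s/m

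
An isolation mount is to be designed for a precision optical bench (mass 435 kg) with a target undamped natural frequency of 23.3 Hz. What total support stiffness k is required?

9320000 N/m

ω_n = 2πf_n = 2π × 23.3 = 146.4 rad/s.
k = m·ω_n² = 435 × 146.4² = 435 × 21430 = 9323000 N/m.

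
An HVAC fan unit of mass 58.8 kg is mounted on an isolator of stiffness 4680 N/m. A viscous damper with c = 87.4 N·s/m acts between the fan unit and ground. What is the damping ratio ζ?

ω_n = √(k/m) = √(4680/58.8) = 8.921 rad/s.
Critical damping c_c = 2√(k·m) = 2√(4680 × 58.8) = 1049 N·s/m, so ζ = c/c_c = 87.4/1049 = 0.08330.

0.0833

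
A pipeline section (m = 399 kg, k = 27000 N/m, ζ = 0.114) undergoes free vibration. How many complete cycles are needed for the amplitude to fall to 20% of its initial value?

3 cycles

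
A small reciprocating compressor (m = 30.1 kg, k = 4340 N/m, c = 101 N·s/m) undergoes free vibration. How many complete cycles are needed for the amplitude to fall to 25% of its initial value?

2 cycles

ζ = c/(2√(km)) = 101/(2√(4340 × 30.1)) = 101/722.9 = 0.1397.
Logarithmic decrement δ = 2πζ/√(1 − ζ²) = 2π × 0.1397/√(1 − 0.0195) = 0.8866.
x_n/x₀ = e^(−nδ) ≤ 0.25; take ln: n ≥ ln(1/0.25)/δ = 1.386/0.8866 = 1.564.
So 2 complete cycles are required.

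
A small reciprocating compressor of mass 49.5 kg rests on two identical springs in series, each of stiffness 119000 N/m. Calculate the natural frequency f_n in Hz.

5.52 Hz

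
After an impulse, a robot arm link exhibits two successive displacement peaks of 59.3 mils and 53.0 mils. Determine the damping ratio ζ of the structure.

0.0179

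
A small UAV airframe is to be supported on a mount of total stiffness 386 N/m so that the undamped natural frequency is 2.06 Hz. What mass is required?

ω_n = 2πf_n = 2π × 2.06 = 12.94 rad/s.
m = k/ω_n² = 386/12.94² = 386/167.5 = 2.304 kg.

2.30 kg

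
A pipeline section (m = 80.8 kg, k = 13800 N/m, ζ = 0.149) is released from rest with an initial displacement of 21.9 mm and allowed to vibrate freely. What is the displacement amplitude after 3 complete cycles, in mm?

Logarithmic decrement δ = 2πζ/√(1 − ζ²) = 2π × 0.1490/√(1 − 0.0222) = 0.9468.
After n cycles, x_n/x₀ = e^(−nδ), so x_3 = 21.9 × e^(−3 × 0.9468) = 21.9 × 0.05841 = 1.279 mm.

1.28 mm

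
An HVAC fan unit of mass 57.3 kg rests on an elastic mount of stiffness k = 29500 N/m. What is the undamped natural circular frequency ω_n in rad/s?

22.7 rad/s

ω_n = √(k/m) = √(29500/57.3) = √514.8 = 22.69 rad/s.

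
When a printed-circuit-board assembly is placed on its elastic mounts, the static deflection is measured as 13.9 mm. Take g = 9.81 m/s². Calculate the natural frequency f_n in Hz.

ω_n = √(g/δ_st) = √(9.81/0.0139) = √705.8 = 26.57 rad/s.
f_n = ω_n/(2π) = 26.57/6.283 = 4.228 Hz.

4.23 Hz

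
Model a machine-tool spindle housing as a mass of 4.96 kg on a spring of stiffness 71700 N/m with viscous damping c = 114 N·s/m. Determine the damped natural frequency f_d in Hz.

19.0 Hz

ω_n = √(k/m) = √(71700/4.96) = 120.2 rad/s.
Critical damping c_c = 2√(k·m) = 2√(71700 × 4.96) = 1193 N·s/m, so ζ = c/c_c = 114/1193 = 0.09558.
ω_d = ω_n√(1 − ζ²) = 120.2 × √(1 − 0.00914) = 119.7 rad/s.
f_d = ω_d/(2π) = 19.05 Hz.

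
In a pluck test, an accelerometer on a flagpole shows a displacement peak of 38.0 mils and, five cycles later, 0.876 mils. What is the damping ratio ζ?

0.119

Logarithmic decrement δ = (1/n)·ln(x₀/x_n) = (1/5)·ln(38.0/0.876) = (1/5)·ln(43.38) = 0.7540.
ζ = δ/√(4π² + δ²) = 0.7540/√(39.48 + 0.569) = 0.7540/6.328 = 0.1191.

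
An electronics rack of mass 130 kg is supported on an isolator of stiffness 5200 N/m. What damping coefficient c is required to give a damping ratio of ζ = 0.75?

c_c = 2√(k·m) = 2√(5200 × 130) = 1644 N·s/m.
c = ζ·c_c = 0.75 × 1644 = 1233 N·s/m.

1230 N·s/m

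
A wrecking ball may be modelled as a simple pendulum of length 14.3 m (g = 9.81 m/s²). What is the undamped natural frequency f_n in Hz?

For a simple pendulum ω_n = √(g/L) = √(9.81/14.3) = √0.6860 = 0.8283 rad/s.
f_n = ω_n/(2π) = 0.8283/6.283 = 0.1318 Hz.

0.132 Hz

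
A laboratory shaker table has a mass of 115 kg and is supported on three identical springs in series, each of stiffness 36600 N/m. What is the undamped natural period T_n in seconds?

0.610 s

Series springs: 1/k_eq = 3/36600, so k_eq = 36600/3 = 12200 N/m.
ω_n = √(k_eq/m) = √(12200/115) = √106.1 = 10.30 rad/s.
T_n = 2π/ω_n = 6.283/10.30 = 0.6100 s.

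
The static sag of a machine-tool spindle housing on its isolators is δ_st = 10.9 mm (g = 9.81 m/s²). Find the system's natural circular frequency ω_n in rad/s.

ω_n = √(g/δ_st) = √(9.81/0.0109) = √900.0 = 30.00 rad/s.

30.0 rad/s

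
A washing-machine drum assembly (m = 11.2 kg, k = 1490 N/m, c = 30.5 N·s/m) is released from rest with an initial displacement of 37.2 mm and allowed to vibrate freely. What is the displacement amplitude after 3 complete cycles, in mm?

3.96 mm

ζ = c/(2√(km)) = 30.5/(2√(1490 × 11.2)) = 30.5/258.4 = 0.1181.
Logarithmic decrement δ = 2πζ/√(1 − ζ²) = 2π × 0.1181/√(1 − 0.0139) = 0.7470.
After n cycles, x_n/x₀ = e^(−nδ), so x_3 = 37.2 × e^(−3 × 0.7470) = 37.2 × 0.1064 = 3.957 mm.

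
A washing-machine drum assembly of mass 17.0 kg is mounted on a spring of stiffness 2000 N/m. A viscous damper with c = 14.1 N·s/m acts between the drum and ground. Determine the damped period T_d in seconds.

0.580 s

ω_n = √(k/m) = √(2000/17.0) = 10.85 rad/s.
Critical damping c_c = 2√(k·m) = 2√(2000 × 17.0) = 368.8 N·s/m, so ζ = c/c_c = 14.1/368.8 = 0.03823.
ω_d = ω_n√(1 − ζ²) = 10.85 × √(1 − 0.00146) = 10.84 rad/s.
T_d = 2π/ω_d = 0.5797 s.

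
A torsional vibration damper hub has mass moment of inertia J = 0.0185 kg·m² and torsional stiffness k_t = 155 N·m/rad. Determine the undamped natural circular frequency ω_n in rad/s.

91.5 rad/s

ω_n = √(k_t/J) = √(155/0.0185) = √8378 = 91.53 rad/s.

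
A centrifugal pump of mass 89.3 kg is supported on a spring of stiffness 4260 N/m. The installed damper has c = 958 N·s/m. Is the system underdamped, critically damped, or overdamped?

c_c = 2√(k·m) = 1234 N·s/m; ζ = c/c_c = 958/1234 = 0.777.
Since ζ < 1 the system is underdamped.

underdamped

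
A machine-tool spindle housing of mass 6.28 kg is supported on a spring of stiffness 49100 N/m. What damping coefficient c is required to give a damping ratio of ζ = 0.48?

c_c = 2√(k·m) = 2√(49100 × 6.28) = 1111 N·s/m.
c = ζ·c_c = 0.48 × 1111 = 533.1 N·s/m.

533 N·s/m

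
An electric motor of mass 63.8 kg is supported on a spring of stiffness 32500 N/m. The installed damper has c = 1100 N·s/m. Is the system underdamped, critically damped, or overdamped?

underdamped

c_c = 2√(k·m) = 2880 N·s/m; ζ = c/c_c = 1100/2880 = 0.382.
Since ζ < 1 the system is underdamped.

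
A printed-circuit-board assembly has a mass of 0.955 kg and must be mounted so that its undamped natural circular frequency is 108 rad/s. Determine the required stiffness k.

11100 N/m

k = m·ω_n² = 0.955 × 108.0² = 0.955 × 11660 = 11140 N/m.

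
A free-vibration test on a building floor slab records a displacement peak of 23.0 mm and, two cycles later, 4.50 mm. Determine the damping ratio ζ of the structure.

0.129

Logarithmic decrement δ = (1/n)·ln(x₀/x_n) = (1/2)·ln(23.0/4.50) = (1/2)·ln(5.111) = 0.8157.
ζ = δ/√(4π² + δ²) = 0.8157/√(39.48 + 0.665) = 0.8157/6.336 = 0.1287.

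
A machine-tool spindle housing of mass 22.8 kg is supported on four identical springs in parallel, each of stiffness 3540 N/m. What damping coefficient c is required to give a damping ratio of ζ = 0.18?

205 N·s/m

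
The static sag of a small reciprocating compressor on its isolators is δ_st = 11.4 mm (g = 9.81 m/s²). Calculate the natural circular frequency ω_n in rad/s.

ω_n = √(g/δ_st) = √(9.81/0.0114) = √860.5 = 29.33 rad/s.

29.3 rad/s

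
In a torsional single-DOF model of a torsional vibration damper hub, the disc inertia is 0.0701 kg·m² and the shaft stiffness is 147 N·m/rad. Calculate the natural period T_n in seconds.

ω_n = √(k_t/J) = √(147/0.0701) = √2097 = 45.79 rad/s.
T_n = 2π/ω_n = 6.283/45.79 = 0.1372 s.

0.137 s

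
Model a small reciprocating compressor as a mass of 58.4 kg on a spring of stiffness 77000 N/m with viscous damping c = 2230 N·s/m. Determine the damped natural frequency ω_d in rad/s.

30.9 rad/s

ω_n = √(k/m) = √(77000/58.4) = 36.31 rad/s.
Critical damping c_c = 2√(k·m) = 2√(77000 × 58.4) = 4241 N·s/m, so ζ = c/c_c = 2230/4241 = 0.5258.
ω_d = ω_n√(1 − ζ²) = 36.31 × √(1 − 0.276) = 30.89 rad/s.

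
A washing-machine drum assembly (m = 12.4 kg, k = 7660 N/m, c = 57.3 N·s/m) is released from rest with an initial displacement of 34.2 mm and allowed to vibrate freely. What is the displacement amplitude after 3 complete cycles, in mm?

5.88 mm

ζ = c/(2√(km)) = 57.3/(2√(7660 × 12.4)) = 57.3/616.4 = 0.09296.
Logarithmic decrement δ = 2πζ/√(1 − ζ²) = 2π × 0.09296/√(1 − 0.00864) = 0.5866.
After n cycles, x_n/x₀ = e^(−nδ), so x_3 = 34.2 × e^(−3 × 0.5866) = 34.2 × 0.1721 = 5.885 mm.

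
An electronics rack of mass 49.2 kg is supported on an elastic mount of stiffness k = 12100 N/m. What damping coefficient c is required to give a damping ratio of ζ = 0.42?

648 N·s/m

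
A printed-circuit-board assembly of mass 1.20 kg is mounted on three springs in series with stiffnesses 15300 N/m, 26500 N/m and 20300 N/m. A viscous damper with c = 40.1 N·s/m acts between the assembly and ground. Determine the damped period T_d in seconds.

Series springs: 1/k_eq = 1/15300 + 1/26500 + 1/20300 = 0.0001524, so k_eq = 6564 N/m.
ω_n = √(k_eq/m) = √(6564/1.20) = 73.96 rad/s.
Critical damping c_c = 2√(k_eq·m) = 2√(6564 × 1.20) = 177.5 N·s/m, so ζ = c/c_c = 40.1/177.5 = 0.2259.
ω_d = ω_n√(1 − ζ²) = 73.96 × √(1 − 0.0510) = 72.04 rad/s.
T_d = 2π/ω_d = 0.08721 s.

0.0872 s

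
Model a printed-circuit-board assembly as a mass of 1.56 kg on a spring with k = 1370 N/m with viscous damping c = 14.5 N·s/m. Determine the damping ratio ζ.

0.157

ω_n = √(k/m) = √(1370/1.56) = 29.63 rad/s.
Critical damping c_c = 2√(k·m) = 2√(1370 × 1.56) = 92.46 N·s/m, so ζ = c/c_c = 14.5/92.46 = 0.1568.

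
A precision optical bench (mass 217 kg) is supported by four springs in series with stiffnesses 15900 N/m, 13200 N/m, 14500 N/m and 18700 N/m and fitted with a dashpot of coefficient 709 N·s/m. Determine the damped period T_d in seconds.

1.62 s

Series springs: 1/k_eq = 1/15900 + 1/13200 + 1/14500 + 1/18700 = 0.0002611, so k_eq = 3830 N/m.
ω_n = √(k_eq/m) = √(3830/217) = 4.201 rad/s.
Critical damping c_c = 2√(k_eq·m) = 2√(3830 × 217) = 1823 N·s/m, so ζ = c/c_c = 709/1823 = 0.3889.
ω_d = ω_n√(1 − ζ²) = 4.201 × √(1 − 0.151) = 3.871 rad/s.
T_d = 2π/ω_d = 1.623 s.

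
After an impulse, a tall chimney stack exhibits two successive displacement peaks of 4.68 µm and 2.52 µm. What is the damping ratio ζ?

Logarithmic decrement δ = (1/n)·ln(x₀/x_n) = (1/1)·ln(4.68/2.52) = (1/1)·ln(1.857) = 0.6190.
ζ = δ/√(4π² + δ²) = 0.6190/√(39.48 + 0.383) = 0.6190/6.314 = 0.09805.

0.0980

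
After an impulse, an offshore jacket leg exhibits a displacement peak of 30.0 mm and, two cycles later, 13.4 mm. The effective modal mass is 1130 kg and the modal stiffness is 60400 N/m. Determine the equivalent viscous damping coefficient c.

1060 N·s/m

Logarithmic decrement δ = (1/n)·ln(x₀/x_n) = (1/2)·ln(30.0/13.4) = (1/2)·ln(2.239) = 0.4030.
ζ = δ/√(4π² + δ²) = 0.4030/√(39.48 + 0.162) = 0.4030/6.296 = 0.06400.
c = ζ · 2√(km) = 0.06400 × 2√(60400 × 1130) = 0.06400 × 16520 = 1058 N·s/m.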